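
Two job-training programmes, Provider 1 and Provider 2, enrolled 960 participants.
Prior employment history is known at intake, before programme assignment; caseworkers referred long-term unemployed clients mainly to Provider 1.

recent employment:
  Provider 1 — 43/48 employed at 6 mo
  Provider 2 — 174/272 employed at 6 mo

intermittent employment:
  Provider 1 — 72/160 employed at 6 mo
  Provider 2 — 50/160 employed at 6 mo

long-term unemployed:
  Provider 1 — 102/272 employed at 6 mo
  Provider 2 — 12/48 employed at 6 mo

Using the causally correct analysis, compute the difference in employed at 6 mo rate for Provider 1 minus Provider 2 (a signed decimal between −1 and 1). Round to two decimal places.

Prior employment history is set before the programme has any effect — it is not caused by the programme — and it independently drives the outcome. That makes it a confounder, so the causal comparison is within prior employment history levels.
Adjusting over the population distribution of prior employment history: 0.333·(0.896−0.640) + 0.333·(0.450−0.312) + 0.333·(0.375−0.250) = +0.173.

+0.17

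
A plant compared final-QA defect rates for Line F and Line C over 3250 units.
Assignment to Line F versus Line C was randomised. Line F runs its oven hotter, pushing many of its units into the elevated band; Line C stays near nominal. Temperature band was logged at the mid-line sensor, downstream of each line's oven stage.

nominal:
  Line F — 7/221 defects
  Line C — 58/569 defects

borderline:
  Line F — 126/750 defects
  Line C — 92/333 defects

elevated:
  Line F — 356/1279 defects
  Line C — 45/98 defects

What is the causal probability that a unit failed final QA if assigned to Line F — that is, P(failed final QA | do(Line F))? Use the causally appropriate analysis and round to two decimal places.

0.22

In-process temperature band is downstream of the line. One should not condition on a consequence of treatment, so the overall rates are the right comparison.
So P(outcome | do(Line F)) is just the pooled rate for Line F: 489/2250 = 0.217.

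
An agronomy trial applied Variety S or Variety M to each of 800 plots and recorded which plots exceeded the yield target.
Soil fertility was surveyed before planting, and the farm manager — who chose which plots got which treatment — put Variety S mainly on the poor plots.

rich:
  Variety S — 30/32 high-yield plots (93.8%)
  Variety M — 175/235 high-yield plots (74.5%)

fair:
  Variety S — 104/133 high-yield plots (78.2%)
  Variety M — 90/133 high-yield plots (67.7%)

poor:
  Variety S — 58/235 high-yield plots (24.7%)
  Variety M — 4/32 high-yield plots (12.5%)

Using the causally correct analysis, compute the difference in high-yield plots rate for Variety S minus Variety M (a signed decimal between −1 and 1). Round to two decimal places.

+0.14

The stratified and pooled comparisons disagree (Variety S wins within each soil fertility; Variety M wins overall), so the answer turns on the causal role of soil fertility.
Soil fertility is set before the variety has any effect — it is not caused by the variety — and it independently drives the outcome. That makes it a confounder, so the causal comparison is within soil fertility levels.
Adjusting over the population distribution of soil fertility: 0.334·(0.938−0.745) + 0.333·(0.782−0.677) + 0.334·(0.247−0.125) = +0.140.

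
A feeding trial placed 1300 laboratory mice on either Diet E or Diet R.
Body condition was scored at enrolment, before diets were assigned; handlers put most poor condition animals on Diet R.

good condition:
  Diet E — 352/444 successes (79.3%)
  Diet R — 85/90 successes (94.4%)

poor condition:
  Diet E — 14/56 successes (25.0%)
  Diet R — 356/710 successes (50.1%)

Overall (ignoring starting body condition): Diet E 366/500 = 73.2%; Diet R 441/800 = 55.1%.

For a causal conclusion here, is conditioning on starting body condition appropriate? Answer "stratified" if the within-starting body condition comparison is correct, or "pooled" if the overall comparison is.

Starting body condition differs across diets for reasons unrelated to any effect of the diet itself, and it separately predicts the outcome — a classic confounder. We must compare within starting body condition levels.
Within each level — good condition: 79.3% vs 94.4%; poor condition: 25.0% vs 50.1% — Diet R is higher every time.

stratified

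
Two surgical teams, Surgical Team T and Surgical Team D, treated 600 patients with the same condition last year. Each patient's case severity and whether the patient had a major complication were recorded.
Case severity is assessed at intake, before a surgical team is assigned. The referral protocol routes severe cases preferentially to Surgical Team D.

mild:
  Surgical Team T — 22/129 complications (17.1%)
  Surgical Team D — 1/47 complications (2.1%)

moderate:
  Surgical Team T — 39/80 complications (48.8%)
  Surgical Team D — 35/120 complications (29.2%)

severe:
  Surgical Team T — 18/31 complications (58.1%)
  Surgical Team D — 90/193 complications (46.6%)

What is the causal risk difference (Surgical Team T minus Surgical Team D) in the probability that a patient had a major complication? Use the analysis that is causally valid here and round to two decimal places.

+0.15

Surgical Team D is lower inside every case severity stratum but Surgical Team T is lower in aggregate. Whether to stratify depends on how case severity relates to the surgical team.
Here case severity is a common cause — it drives both which surgical team a case falls under and the outcome. The crude comparison mixes populations; the stratum-specific rates are the causally relevant ones.
Adjusting over the population distribution of case severity: 0.293·(0.171−0.021) + 0.333·(0.487−0.292) + 0.373·(0.581−0.466) = +0.152.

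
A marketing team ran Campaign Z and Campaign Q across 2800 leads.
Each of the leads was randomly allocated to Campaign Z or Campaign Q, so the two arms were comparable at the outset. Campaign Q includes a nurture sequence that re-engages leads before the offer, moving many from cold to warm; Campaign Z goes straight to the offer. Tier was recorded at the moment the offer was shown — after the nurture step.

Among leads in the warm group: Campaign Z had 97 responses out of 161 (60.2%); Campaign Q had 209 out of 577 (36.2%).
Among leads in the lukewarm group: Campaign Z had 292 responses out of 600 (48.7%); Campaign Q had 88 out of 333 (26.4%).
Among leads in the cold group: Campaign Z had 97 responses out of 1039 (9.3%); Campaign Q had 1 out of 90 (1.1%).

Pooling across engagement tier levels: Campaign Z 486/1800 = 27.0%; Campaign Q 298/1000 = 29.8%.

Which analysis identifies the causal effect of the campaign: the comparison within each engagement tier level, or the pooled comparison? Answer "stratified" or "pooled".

pooled

Engagement tier lies on the pathway campaign → engagement tier → outcome, so adjusting for it blocks the indirect effect. For the total causal effect of campaign, use the unadjusted pooled rates.
Pooled: Campaign Z 27.0% vs Campaign Q 29.8%; Campaign Q is higher overall.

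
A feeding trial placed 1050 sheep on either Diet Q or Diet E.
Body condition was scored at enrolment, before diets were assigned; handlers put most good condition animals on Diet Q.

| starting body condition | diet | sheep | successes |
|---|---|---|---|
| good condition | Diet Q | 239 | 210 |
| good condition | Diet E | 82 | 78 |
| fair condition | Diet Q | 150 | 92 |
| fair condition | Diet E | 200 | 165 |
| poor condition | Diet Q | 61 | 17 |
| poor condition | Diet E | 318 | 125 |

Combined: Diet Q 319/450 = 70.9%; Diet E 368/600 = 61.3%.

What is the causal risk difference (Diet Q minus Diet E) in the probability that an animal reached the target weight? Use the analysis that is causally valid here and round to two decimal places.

The stratified and pooled comparisons disagree (Diet E wins within each starting body condition; Diet Q wins overall), so the answer turns on the causal role of starting body condition.
Starting body condition differs across diets for reasons unrelated to any effect of the diet itself, and it separately predicts the outcome — a classic confounder. We must compare within starting body condition levels.
Adjusting over the population distribution of starting body condition: 0.306·(0.879−0.951) + 0.333·(0.613−0.825) + 0.361·(0.279−0.393) = -0.134.

-0.13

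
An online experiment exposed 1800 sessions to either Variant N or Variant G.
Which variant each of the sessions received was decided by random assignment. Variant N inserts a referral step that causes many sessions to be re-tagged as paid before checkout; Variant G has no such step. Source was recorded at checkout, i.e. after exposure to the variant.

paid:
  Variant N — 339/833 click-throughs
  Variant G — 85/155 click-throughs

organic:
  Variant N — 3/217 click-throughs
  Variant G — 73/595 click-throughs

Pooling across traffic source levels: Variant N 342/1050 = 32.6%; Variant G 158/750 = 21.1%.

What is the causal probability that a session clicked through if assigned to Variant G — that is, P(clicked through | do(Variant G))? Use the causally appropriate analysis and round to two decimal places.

Traffic source here is a post-treatment variable shaped by the variant; conditioning on it would introduce bias rather than remove it. The overall comparison is the causal one.
So P(outcome | do(Variant G)) is just the pooled rate for Variant G: 158/750 = 0.211.

0.21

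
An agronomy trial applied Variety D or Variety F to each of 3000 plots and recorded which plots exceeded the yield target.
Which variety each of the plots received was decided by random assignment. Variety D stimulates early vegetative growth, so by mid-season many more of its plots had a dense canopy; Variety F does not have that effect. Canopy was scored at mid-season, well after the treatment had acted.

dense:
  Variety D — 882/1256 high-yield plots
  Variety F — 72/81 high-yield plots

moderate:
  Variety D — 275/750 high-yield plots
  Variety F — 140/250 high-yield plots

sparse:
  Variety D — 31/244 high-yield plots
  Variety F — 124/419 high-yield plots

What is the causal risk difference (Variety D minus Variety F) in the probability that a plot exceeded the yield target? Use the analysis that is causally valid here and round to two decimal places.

Because the variety influences mid-season canopy, mid-season canopy is a post-treatment mediator, not a confounder. Stratifying on it would bias the estimate; the causal effect is the crude pooled difference.
The causal difference is the pooled difference: 0.528 − 0.448 = +0.080.

+0.08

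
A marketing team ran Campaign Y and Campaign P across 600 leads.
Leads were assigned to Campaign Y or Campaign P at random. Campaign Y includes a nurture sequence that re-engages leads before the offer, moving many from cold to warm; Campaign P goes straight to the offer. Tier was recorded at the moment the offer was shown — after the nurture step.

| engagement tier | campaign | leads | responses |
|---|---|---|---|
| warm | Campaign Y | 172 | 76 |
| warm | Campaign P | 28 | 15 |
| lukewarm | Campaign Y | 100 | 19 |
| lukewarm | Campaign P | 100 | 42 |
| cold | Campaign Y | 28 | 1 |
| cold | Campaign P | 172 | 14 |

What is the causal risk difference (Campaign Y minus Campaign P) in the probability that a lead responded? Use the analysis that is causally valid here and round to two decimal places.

+0.08

The stratified and pooled comparisons disagree (Campaign P wins within each engagement tier; Campaign Y wins overall), so the answer turns on the causal role of engagement tier.
Engagement tier here is a post-treatment variable shaped by the campaign; conditioning on it would introduce bias rather than remove it. The overall comparison is the causal one.
The causal difference is the pooled difference: 0.320 − 0.237 = +0.083.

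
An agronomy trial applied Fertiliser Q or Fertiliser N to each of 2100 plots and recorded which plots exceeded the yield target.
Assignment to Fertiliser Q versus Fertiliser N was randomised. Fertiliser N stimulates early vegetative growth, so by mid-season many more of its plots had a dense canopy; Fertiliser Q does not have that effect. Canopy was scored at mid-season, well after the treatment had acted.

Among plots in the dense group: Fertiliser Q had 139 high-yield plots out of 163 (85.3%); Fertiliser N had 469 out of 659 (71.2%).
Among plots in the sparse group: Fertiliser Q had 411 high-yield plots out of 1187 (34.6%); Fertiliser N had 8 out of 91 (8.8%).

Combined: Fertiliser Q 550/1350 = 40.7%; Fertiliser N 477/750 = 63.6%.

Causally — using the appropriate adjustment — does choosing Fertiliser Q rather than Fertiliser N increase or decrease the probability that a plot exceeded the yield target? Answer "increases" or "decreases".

decreases

The distribution of mid-season canopy is itself part of what the fertiliser does — it is an intermediate outcome. Holding it fixed would remove that part of the effect; the total effect is the pooled difference.
Pooled: Fertiliser Q 40.7% vs Fertiliser N 63.6%; Fertiliser N is higher overall.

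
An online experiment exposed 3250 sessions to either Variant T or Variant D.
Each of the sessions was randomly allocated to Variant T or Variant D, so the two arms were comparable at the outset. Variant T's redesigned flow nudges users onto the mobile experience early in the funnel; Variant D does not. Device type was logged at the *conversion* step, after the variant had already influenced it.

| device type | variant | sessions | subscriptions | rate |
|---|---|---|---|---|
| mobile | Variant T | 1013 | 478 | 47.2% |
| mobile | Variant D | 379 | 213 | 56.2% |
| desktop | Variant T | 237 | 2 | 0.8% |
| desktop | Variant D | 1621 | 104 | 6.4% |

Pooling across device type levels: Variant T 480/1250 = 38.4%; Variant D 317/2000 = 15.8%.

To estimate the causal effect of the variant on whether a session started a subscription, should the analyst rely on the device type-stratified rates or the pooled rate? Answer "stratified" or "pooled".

pooled

The device type-specific comparison favours Variant D throughout, but the pooled figures favour Variant T. The question is whether to condition on device type.
Device type lies on the pathway variant → device type → outcome, so adjusting for it blocks the indirect effect. For the total causal effect of variant, use the unadjusted pooled rates.
Pooled: Variant T 38.4% vs Variant D 15.8%; Variant T is higher overall.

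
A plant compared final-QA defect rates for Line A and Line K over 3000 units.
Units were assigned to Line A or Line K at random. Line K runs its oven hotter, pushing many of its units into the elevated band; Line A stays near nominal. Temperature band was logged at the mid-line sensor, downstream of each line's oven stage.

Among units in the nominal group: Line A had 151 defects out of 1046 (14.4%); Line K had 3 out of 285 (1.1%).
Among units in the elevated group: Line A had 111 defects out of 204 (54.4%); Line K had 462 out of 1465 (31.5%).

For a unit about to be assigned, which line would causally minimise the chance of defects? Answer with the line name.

In-process temperature band here is a post-treatment variable shaped by the line; conditioning on it would introduce bias rather than remove it. The overall comparison is the causal one.
Pooled: Line A 21.0% vs Line K 26.6%; Line A is lower overall.

Line A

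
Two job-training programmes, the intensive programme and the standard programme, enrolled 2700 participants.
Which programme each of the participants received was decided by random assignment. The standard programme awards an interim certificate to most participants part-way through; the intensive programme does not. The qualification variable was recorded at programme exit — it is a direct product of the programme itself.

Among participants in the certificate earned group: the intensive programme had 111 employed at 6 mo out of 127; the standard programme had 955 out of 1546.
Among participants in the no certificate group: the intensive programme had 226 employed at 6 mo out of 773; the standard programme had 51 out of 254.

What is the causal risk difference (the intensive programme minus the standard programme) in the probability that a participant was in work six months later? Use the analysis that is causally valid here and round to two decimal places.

the intensive programme is higher inside every qualification attained during the programme stratum but the standard programme is higher in aggregate. Whether to stratify depends on how qualification attained during the programme relates to the programme.
The distribution of qualification attained during the programme is itself part of what the programme does — it is an intermediate outcome. Holding it fixed would remove that part of the effect; the total effect is the pooled difference.
The causal difference is the pooled difference: 0.374 − 0.559 = -0.184.

-0.18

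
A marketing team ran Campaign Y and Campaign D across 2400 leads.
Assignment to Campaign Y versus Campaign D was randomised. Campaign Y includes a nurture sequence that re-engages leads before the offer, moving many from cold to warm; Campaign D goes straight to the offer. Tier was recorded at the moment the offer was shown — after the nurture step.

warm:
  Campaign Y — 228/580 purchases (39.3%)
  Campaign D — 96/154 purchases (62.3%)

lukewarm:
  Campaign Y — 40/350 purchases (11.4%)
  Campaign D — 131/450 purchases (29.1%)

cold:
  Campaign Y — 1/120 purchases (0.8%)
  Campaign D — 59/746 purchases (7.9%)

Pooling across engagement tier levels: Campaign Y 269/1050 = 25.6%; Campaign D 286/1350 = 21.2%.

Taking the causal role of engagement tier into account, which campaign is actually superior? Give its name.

The engagement tier-specific comparison favours Campaign D throughout, but the pooled figures favour Campaign Y. The question is whether to condition on engagement tier.
Because the campaign influences engagement tier, engagement tier is a post-treatment mediator, not a confounder. Stratifying on it would bias the estimate; the causal effect is the crude pooled difference.
Pooled: Campaign Y 25.6% vs Campaign D 21.2%; Campaign Y is higher overall.

Campaign Y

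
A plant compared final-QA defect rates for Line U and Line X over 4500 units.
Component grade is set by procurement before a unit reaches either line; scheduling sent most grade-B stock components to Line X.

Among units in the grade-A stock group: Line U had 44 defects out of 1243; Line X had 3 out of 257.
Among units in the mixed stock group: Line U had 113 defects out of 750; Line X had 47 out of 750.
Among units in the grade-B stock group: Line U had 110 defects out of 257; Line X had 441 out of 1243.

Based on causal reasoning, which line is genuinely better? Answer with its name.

Line X

Component grade differs across lines for reasons unrelated to any effect of the line itself, and it separately predicts the outcome — a classic confounder. We must compare within component grade levels.
Within each level — grade-A stock: 3.5% vs 1.2%; mixed stock: 15.1% vs 6.3%; grade-B stock: 42.8% vs 35.5% — Line X is lower every time.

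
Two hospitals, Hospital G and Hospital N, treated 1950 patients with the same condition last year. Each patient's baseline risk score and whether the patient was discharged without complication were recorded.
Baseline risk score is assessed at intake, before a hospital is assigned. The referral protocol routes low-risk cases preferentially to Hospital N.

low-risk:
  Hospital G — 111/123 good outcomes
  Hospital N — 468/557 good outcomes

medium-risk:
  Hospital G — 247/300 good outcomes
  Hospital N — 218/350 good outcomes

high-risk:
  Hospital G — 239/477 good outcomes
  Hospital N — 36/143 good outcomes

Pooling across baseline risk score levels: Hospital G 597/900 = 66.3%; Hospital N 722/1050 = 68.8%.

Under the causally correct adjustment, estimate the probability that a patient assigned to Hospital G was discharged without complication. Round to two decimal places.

0.75

Hospital G is higher inside every baseline risk score stratum but Hospital N is higher in aggregate. Whether to stratify depends on how baseline risk score relates to the hospital.
Since baseline risk score is a pre-existing factor (not a product of the hospital) and it affects the outcome on its own, it is a confounder. The stratified rates, not the pooled rate, identify the causal effect.
Standardising Hospital G to the population baseline risk score mix: 0.349·111/123 + 0.333·247/300 + 0.318·239/477 = 0.748.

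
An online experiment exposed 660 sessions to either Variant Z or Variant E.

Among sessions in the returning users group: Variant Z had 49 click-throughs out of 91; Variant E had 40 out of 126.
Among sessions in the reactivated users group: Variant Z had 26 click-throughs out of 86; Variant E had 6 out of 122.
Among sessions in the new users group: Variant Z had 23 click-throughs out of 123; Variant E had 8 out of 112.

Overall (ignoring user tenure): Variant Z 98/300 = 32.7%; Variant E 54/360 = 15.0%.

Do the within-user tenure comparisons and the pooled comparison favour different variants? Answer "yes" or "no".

Within each user tenure level (returning users 53.8% vs 31.7%; reactivated users 30.2% vs 4.9%; new users 18.7% vs 7.1%), Variant Z has the higher rate every time. Pooled: 32.7% vs 15.0% — Variant Z has the higher rate overall. They agree.

no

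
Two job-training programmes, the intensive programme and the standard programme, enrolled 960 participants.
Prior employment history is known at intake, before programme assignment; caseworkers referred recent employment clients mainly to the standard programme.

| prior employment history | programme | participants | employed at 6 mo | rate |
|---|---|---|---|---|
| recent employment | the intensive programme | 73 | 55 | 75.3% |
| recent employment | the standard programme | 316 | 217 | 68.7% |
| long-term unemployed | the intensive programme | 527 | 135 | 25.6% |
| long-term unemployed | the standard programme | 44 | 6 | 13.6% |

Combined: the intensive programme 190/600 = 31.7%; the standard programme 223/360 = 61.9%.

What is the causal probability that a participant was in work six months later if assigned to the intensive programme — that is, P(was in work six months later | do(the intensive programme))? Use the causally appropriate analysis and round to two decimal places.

0.46

Here prior employment history is a common cause — it drives both which programme a case falls under and the outcome. The crude comparison mixes populations; the stratum-specific rates are the causally relevant ones.
Standardising the intensive programme to the population prior employment history mix: 0.405·55/73 + 0.595·135/527 = 0.458.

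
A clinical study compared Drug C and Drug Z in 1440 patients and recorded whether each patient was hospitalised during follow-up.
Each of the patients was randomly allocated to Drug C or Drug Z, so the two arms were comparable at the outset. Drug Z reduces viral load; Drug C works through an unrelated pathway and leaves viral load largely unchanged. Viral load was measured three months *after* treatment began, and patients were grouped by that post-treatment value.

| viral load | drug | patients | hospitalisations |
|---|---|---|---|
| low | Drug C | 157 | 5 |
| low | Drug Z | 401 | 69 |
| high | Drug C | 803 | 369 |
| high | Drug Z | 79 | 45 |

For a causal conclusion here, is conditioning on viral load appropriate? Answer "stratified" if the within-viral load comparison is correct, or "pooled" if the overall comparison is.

pooled

The stratified and pooled comparisons disagree (Drug C wins within each viral load; Drug Z wins overall), so the answer turns on the causal role of viral load.
Because the drug influences viral load, viral load is a post-treatment mediator, not a confounder. Stratifying on it would bias the estimate; the causal effect is the crude pooled difference.
Pooled: Drug C 39.0% vs Drug Z 23.8%; Drug Z is lower overall.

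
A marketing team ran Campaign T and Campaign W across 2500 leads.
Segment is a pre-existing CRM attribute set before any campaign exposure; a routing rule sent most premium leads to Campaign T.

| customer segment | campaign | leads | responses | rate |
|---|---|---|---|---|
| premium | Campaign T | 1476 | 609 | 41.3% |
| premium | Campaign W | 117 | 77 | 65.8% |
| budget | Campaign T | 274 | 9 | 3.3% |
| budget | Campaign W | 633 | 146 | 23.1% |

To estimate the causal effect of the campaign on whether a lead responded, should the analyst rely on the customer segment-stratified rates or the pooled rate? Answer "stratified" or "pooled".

Since customer segment is a pre-existing factor (not a product of the campaign) and it affects the outcome on its own, it is a confounder. The stratified rates, not the pooled rate, identify the causal effect.
Within each level — premium: 41.3% vs 65.8%; budget: 3.3% vs 23.1% — Campaign W is higher every time.

stratified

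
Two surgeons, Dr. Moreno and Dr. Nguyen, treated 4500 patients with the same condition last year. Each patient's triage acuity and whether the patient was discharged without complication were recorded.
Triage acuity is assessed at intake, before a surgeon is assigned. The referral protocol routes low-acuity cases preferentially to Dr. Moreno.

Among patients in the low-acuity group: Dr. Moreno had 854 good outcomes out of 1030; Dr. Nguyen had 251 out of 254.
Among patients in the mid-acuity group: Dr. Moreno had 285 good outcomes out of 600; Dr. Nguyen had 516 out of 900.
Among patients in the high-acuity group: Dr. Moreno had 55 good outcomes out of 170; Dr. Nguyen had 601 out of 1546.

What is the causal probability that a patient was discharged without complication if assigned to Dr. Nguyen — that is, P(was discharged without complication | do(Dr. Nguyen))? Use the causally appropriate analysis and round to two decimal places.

0.62

The triage acuity-specific comparison favours Dr. Nguyen throughout, but the pooled figures favour Dr. Moreno. The question is whether to condition on triage acuity.
Since triage acuity is a pre-existing factor (not a product of the surgeon) and it affects the outcome on its own, it is a confounder. The stratified rates, not the pooled rate, identify the causal effect.
Standardising Dr. Nguyen to the population triage acuity mix: 0.285·251/254 + 0.333·516/900 + 0.381·601/1546 = 0.621.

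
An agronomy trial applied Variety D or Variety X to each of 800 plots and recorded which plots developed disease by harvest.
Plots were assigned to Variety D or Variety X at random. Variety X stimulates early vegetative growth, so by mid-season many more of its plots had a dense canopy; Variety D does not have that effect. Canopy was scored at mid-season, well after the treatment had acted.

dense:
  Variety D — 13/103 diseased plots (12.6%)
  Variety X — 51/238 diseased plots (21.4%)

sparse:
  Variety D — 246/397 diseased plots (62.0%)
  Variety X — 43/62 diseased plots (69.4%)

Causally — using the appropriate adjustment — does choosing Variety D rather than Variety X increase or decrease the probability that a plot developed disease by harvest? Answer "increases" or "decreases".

increases

Variety D is lower inside every mid-season canopy stratum but Variety X is lower in aggregate. Whether to stratify depends on how mid-season canopy relates to the variety.
Because the variety influences mid-season canopy, mid-season canopy is a post-treatment mediator, not a confounder. Stratifying on it would bias the estimate; the causal effect is the crude pooled difference.
Pooled: Variety D 51.8% vs Variety X 31.3%; Variety X is lower overall.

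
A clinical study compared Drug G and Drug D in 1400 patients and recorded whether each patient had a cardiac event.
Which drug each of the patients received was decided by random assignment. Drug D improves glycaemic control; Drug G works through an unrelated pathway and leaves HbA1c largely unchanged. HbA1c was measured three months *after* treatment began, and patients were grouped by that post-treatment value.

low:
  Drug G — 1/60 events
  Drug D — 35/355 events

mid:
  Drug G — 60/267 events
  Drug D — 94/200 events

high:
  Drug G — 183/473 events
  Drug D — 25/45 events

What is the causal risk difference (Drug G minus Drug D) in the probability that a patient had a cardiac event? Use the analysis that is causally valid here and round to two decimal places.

+0.05

Stratifying would compare drugs among patients the drugs themselves sorted into HbA1c groups — a form of selection on an intermediate. The unconditioned pooled rates give the total causal effect.
The causal difference is the pooled difference: 0.305 − 0.257 = +0.048.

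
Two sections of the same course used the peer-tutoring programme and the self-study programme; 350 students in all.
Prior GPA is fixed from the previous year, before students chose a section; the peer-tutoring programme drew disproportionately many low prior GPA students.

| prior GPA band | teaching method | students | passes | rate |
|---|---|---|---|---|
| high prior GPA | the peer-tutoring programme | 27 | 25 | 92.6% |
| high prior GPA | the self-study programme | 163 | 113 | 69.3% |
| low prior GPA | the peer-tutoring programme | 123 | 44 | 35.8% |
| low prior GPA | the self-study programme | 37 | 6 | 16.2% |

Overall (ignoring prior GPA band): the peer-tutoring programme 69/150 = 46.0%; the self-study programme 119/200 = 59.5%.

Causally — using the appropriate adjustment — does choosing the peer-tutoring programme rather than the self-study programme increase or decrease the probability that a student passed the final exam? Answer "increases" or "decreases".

Nothing the teaching method does changes prior GPA band; the imbalance is an allocation artefact. With prior GPA band also predicting the outcome, the pooled figure is confounded, and the within-stratum comparison is the causal one.
Within each level — high prior GPA: 92.6% vs 69.3%; low prior GPA: 35.8% vs 16.2% — the peer-tutoring programme is higher every time.

increases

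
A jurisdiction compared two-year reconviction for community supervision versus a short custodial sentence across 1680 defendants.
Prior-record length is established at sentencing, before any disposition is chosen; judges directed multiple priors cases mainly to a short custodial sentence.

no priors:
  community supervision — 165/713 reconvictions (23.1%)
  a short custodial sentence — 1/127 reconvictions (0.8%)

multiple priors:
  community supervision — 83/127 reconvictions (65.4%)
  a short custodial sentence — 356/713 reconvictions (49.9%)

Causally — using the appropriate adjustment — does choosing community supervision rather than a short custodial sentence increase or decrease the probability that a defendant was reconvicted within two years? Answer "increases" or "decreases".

increases

a short custodial sentence is lower inside every prior-record length stratum but community supervision is lower in aggregate. Whether to stratify depends on how prior-record length relates to the disposition.
Nothing the disposition does changes prior-record length; the imbalance is an allocation artefact. With prior-record length also predicting the outcome, the pooled figure is confounded, and the within-stratum comparison is the causal one.
Within each level — no priors: 23.1% vs 0.8%; multiple priors: 65.4% vs 49.9% — a short custodial sentence is lower every time.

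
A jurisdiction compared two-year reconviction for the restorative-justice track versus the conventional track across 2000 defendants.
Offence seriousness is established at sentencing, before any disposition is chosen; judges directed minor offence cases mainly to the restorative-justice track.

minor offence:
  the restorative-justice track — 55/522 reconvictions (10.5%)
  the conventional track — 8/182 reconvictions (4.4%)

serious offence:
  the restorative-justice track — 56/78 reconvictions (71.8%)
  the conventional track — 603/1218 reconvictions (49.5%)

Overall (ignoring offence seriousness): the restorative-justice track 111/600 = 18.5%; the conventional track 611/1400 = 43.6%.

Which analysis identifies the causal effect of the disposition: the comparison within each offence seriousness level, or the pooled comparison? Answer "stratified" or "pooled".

stratified

Since offence seriousness is a pre-existing factor (not a product of the disposition) and it affects the outcome on its own, it is a confounder. The stratified rates, not the pooled rate, identify the causal effect.
Within each level — minor offence: 10.5% vs 4.4%; serious offence: 71.8% vs 49.5% — the conventional track is lower every time.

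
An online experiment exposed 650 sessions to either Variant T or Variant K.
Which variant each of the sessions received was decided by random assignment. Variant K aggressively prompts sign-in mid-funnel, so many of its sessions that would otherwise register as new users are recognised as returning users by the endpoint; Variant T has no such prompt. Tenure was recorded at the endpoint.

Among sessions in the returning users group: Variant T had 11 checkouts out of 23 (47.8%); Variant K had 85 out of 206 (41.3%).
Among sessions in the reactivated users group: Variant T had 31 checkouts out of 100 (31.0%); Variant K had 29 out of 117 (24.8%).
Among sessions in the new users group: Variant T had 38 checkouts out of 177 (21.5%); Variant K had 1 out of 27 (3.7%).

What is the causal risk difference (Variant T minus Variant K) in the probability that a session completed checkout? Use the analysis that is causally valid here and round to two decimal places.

Within every user tenure level Variant T has the higher rate, yet pooled Variant K does — Simpson's reversal.
User tenure lies on the pathway variant → user tenure → outcome, so adjusting for it blocks the indirect effect. For the total causal effect of variant, use the unadjusted pooled rates.
The causal difference is the pooled difference: 0.267 − 0.329 = -0.062.

-0.06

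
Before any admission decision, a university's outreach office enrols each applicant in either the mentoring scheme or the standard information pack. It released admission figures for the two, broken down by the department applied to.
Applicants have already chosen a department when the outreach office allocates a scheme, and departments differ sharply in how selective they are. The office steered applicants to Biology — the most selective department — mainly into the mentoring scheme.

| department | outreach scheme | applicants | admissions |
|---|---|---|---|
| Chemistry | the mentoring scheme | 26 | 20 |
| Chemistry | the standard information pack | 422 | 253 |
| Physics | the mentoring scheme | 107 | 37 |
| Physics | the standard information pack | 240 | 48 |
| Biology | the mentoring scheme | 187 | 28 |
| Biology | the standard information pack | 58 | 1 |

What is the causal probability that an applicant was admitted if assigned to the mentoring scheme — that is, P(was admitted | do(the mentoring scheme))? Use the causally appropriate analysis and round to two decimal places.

the mentoring scheme is higher inside every department stratum but the standard information pack is higher in aggregate. Whether to stratify depends on how department relates to the outreach scheme.
Nothing the outreach scheme does changes department; the imbalance is an allocation artefact. With department also predicting the outcome, the pooled figure is confounded, and the within-stratum comparison is the causal one.
Standardising the mentoring scheme to the population department mix: 0.431·20/26 + 0.334·37/107 + 0.236·28/187 = 0.482.

0.48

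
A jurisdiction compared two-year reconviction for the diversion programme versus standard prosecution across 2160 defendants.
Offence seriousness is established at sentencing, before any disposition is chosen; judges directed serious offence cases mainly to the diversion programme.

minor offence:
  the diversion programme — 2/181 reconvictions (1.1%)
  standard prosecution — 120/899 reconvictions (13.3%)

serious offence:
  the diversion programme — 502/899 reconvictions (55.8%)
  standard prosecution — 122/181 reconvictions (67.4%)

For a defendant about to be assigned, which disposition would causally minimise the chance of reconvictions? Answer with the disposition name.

the diversion programme

Offence seriousness satisfies the back-door criterion: it is not a descendant of the disposition, and it blocks the spurious path from disposition to outcome. Adjusting for it (i.e., using the within-offence seriousness rates) gives the causal effect.
Within each level — minor offence: 1.1% vs 13.3%; serious offence: 55.8% vs 67.4% — the diversion programme is lower every time.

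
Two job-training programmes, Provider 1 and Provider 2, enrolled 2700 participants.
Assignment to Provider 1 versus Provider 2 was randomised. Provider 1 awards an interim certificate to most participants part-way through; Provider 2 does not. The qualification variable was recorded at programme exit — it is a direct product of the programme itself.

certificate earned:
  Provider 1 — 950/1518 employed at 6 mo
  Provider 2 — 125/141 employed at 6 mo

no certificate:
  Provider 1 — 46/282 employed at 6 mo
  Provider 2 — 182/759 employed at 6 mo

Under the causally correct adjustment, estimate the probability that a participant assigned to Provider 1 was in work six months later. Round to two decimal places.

0.55

Qualification attained during the programme here is a post-treatment variable shaped by the programme; conditioning on it would introduce bias rather than remove it. The overall comparison is the causal one.
So P(outcome | do(Provider 1)) is just the pooled rate for Provider 1: 996/1800 = 0.553.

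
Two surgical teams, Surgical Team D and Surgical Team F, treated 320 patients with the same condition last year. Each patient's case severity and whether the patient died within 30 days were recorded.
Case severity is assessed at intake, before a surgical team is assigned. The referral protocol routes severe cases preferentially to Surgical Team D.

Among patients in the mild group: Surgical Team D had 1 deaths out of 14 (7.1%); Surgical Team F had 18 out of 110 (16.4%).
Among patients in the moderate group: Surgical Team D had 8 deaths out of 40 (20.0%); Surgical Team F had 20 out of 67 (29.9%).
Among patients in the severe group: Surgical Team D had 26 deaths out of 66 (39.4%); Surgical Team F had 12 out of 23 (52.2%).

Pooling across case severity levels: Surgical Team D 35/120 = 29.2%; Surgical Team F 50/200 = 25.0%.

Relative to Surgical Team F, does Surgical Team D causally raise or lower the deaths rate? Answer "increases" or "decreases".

Since case severity is a pre-existing factor (not a product of the surgical team) and it affects the outcome on its own, it is a confounder. The stratified rates, not the pooled rate, identify the causal effect.
Within each level — mild: 7.1% vs 16.4%; moderate: 20.0% vs 29.9%; severe: 39.4% vs 52.2% — Surgical Team D is lower every time.

decreases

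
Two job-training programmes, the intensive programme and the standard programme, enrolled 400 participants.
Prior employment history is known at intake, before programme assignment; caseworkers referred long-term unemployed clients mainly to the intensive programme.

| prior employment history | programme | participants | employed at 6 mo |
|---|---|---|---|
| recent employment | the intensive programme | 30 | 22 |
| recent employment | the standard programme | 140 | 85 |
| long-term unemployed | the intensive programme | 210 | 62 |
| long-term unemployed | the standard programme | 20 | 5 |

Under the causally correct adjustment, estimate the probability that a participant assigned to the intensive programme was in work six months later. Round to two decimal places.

0.48

The prior employment history-specific comparison favours the intensive programme throughout, but the pooled figures favour the standard programme. The question is whether to condition on prior employment history.
Since prior employment history is a pre-existing factor (not a product of the programme) and it affects the outcome on its own, it is a confounder. The stratified rates, not the pooled rate, identify the causal effect.
Standardising the intensive programme to the population prior employment history mix: 0.425·22/30 + 0.575·62/210 = 0.481.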